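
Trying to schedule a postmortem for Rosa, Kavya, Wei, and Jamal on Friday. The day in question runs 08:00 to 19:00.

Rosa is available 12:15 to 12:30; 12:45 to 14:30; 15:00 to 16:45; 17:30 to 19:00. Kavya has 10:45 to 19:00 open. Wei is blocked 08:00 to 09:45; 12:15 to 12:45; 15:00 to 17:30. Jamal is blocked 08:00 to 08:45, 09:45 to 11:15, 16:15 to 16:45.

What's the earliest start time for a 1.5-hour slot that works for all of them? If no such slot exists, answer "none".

Rosa free: 12:15-12:30, 12:45-14:30, 15:00-16:45, 17:30-19:00.
Kavya free: 10:45-19:00.
Wei free: 09:45-12:15, 12:45-15:00, 17:30-19:00 (invert busy blocks within the working day).
Jamal free: 08:45-09:45, 11:15-16:15, 16:45-19:00 (invert busy blocks within the working day).
Rosa ∩ Kavya: 12:15-12:30, 12:45-14:30, 15:00-16:45, 17:30-19:00.
Rosa ∩ Kavya ∩ Wei: 12:45-14:30, 17:30-19:00.
Rosa ∩ Kavya ∩ Wei ∩ Jamal: 12:45-14:30, 17:30-19:00.
Those are the intersection windows.
The first common window of at least 90 minutes is 12:45-14:30, so the earliest start is 12:45.

12:45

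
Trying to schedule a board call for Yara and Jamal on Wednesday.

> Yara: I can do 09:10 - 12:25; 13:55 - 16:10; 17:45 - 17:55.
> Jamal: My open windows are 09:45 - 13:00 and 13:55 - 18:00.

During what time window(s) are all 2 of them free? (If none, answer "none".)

Yara ∩ Jamal: 09:45-12:25, 13:55-16:10, 17:45-17:55.

09:45-12:25, 13:55-16:10, 17:45-17:55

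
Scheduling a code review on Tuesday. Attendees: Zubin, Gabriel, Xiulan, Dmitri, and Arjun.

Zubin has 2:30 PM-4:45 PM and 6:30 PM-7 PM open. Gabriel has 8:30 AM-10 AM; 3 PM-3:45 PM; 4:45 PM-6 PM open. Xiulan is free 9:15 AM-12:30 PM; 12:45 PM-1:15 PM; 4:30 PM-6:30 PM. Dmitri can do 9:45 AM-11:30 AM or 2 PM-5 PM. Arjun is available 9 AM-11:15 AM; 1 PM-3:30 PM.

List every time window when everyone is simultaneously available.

Zubin ∩ Gabriel: 15:00-15:45.
Zubin ∩ Gabriel ∩ Xiulan: ∅.
Zubin ∩ Gabriel ∩ Xiulan ∩ Dmitri: ∅.
Zubin ∩ Gabriel ∩ Xiulan ∩ Dmitri ∩ Arjun: ∅.
There is no time when everyone is free.

none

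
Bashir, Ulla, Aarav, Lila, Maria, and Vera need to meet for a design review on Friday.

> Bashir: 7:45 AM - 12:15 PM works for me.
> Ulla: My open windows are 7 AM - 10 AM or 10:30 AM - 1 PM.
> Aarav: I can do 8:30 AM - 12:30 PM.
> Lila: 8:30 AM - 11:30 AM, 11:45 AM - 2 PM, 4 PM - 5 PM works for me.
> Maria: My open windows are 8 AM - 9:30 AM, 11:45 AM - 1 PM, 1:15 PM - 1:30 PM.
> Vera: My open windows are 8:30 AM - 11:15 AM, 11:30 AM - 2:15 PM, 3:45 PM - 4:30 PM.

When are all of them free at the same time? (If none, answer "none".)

08:30-09:30, 11:45-12:15

Bashir ∩ Ulla: 07:45-10:00, 10:30-12:15.
Bashir ∩ Ulla ∩ Aarav: 08:30-10:00, 10:30-12:15.
Bashir ∩ Ulla ∩ Aarav ∩ Lila: 08:30-10:00, 10:30-11:30, 11:45-12:15.
Bashir ∩ Ulla ∩ Aarav ∩ Lila ∩ Maria: 08:30-09:30, 11:45-12:15.
Bashir ∩ Ulla ∩ Aarav ∩ Lila ∩ Maria ∩ Vera: 08:30-09:30, 11:45-12:15.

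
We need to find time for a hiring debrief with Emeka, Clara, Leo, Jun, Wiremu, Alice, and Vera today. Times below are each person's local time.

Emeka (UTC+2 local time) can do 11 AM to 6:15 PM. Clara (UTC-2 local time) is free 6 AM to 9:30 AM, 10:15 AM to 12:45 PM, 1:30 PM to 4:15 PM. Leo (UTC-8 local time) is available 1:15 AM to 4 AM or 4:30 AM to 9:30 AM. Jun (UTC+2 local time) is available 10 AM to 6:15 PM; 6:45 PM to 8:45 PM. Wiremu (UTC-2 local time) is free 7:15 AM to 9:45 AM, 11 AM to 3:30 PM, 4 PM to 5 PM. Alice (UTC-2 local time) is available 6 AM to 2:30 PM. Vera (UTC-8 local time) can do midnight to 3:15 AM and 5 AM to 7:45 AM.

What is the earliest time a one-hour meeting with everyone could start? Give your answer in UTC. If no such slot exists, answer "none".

Emeka in UTC: 09:00-16:15 (subtract 2h to convert from UTC+2).
Clara in UTC: 08:00-11:30, 12:15-14:45, 15:30-18:15 (add 2h to convert from UTC-2).
Leo in UTC: 09:15-12:00, 12:30-17:30 (add 8h to convert from UTC-8).
Jun in UTC: 08:00-16:15, 16:45-18:45 (subtract 2h to convert from UTC+2).
Wiremu in UTC: 09:15-11:45, 13:00-17:30, 18:00-19:00 (add 2h to convert from UTC-2).
Alice in UTC: 08:00-16:30 (add 2h to convert from UTC-2).
Vera in UTC: 08:00-11:15, 13:00-15:45 (add 8h to convert from UTC-8).
Emeka ∩ Clara: 09:00-11:30, 12:15-14:45, 15:30-16:15.
Emeka ∩ Clara ∩ Leo: 09:15-11:30, 12:30-14:45, 15:30-16:15.
Emeka ∩ Clara ∩ Leo ∩ Jun: 09:15-11:30, 12:30-14:45, 15:30-16:15.
Emeka ∩ Clara ∩ Leo ∩ Jun ∩ Wiremu: 09:15-11:30, 13:00-14:45, 15:30-16:15.
Emeka ∩ Clara ∩ Leo ∩ Jun ∩ Wiremu ∩ Alice: 09:15-11:30, 13:00-14:45, 15:30-16:15.
Emeka ∩ Clara ∩ Leo ∩ Jun ∩ Wiremu ∩ Alice ∩ Vera: 09:15-11:15, 13:00-14:45, 15:30-15:45.
So the common availability across everyone is 09:15-11:15, 13:00-14:45, 15:30-15:45.
The first common window of at least 60 minutes is 09:15-11:15, so the earliest start is 09:15.

09:15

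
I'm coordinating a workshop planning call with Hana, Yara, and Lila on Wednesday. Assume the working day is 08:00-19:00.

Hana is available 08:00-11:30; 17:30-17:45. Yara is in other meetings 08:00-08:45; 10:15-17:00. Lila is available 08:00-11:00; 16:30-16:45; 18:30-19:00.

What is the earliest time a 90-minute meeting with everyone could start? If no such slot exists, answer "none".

08:45

Hana free: 08:00-11:30, 17:30-17:45.
Yara free: 08:45-10:15, 17:00-19:00 (invert busy blocks within the working day).
Lila free: 08:00-11:00, 16:30-16:45, 18:30-19:00.
Hana ∩ Yara: 08:45-10:15, 17:30-17:45.
Hana ∩ Yara ∩ Lila: 08:45-10:15.
So the common availability across everyone is 08:45-10:15.
The first common window of at least 90 minutes is 08:45-10:15, so the earliest start is 08:45.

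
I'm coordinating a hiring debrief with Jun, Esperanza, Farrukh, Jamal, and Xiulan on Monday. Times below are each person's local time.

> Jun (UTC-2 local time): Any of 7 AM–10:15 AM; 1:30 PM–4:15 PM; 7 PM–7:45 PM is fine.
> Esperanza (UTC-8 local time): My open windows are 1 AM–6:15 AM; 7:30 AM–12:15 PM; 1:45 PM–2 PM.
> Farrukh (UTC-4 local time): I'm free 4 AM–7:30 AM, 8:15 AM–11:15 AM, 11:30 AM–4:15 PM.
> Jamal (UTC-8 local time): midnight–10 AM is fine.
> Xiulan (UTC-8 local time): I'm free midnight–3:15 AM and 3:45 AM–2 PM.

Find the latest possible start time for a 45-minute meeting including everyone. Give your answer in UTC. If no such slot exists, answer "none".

Jun in UTC: 09:00-12:15, 15:30-18:15, 21:00-21:45 (add 2h to convert from UTC-2).
Esperanza in UTC: 09:00-14:15, 15:30-20:15, 21:45-22:00 (add 8h to convert from UTC-8).
Farrukh in UTC: 08:00-11:30, 12:15-15:15, 15:30-20:15 (add 4h to convert from UTC-4).
Jamal in UTC: 08:00-18:00 (add 8h to convert from UTC-8).
Xiulan in UTC: 08:00-11:15, 11:45-22:00 (add 8h to convert from UTC-8).
Jun ∩ Esperanza: 09:00-12:15, 15:30-18:15.
Jun ∩ Esperanza ∩ Farrukh: 09:00-11:30, 15:30-18:15.
Jun ∩ Esperanza ∩ Farrukh ∩ Jamal: 09:00-11:30, 15:30-18:00.
Jun ∩ Esperanza ∩ Farrukh ∩ Jamal ∩ Xiulan: 09:00-11:15, 15:30-18:00.
So the common availability across everyone is 09:00-11:15, 15:30-18:00.
The last common window of at least 45 minutes is 15:30-18:00; a 45-minute meeting can start as late as 17:15 and still end by 18:00.

17:15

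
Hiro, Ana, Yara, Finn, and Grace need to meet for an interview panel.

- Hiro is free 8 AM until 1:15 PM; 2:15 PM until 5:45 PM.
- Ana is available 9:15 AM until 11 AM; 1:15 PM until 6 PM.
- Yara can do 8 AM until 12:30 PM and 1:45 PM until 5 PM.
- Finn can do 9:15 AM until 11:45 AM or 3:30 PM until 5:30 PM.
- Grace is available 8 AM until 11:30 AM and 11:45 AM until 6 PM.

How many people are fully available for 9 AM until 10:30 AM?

Hiro, Yara, and Grace can make the full 09:00-10:30 slot — that's 3.

3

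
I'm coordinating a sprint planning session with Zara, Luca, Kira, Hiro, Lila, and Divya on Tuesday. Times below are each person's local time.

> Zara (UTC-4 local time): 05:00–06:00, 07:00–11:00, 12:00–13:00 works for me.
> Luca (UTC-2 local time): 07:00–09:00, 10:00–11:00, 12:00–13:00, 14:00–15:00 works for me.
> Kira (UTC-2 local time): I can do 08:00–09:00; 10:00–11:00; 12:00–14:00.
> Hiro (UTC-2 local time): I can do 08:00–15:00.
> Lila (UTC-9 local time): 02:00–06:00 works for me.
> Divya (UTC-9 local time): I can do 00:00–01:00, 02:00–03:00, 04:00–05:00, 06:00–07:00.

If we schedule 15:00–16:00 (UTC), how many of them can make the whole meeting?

Zara in UTC: 09:00-10:00, 11:00-15:00, 16:00-17:00 (add 4h to convert from UTC-4).
Luca in UTC: 09:00-11:00, 12:00-13:00, 14:00-15:00, 16:00-17:00 (add 2h to convert from UTC-2).
Kira in UTC: 10:00-11:00, 12:00-13:00, 14:00-16:00 (add 2h to convert from UTC-2).
Hiro in UTC: 10:00-17:00 (add 2h to convert from UTC-2).
Lila in UTC: 11:00-15:00 (add 9h to convert from UTC-9).
Divya in UTC: 09:00-10:00, 11:00-12:00, 13:00-14:00, 15:00-16:00 (add 9h to convert from UTC-9).
Kira, Hiro, and Divya can make the full 15:00-16:00 slot — that's 3.

3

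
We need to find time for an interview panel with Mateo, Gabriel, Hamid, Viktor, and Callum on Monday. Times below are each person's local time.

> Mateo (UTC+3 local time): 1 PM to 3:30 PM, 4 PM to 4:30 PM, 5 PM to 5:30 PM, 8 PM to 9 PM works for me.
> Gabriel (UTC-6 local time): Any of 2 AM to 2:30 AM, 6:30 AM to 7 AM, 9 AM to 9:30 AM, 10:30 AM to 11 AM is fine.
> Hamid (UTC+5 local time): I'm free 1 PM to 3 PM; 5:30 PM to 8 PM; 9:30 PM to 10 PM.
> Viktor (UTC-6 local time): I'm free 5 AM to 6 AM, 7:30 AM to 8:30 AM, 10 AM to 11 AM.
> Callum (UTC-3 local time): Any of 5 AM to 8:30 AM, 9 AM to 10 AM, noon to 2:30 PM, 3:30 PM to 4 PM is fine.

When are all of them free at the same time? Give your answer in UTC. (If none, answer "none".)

Mateo in UTC: 10:00-12:30, 13:00-13:30, 14:00-14:30, 17:00-18:00 (subtract 3h to convert from UTC+3).
Gabriel in UTC: 08:00-08:30, 12:30-13:00, 15:00-15:30, 16:30-17:00 (add 6h to convert from UTC-6).
Hamid in UTC: 08:00-10:00, 12:30-15:00, 16:30-17:00 (subtract 5h to convert from UTC+5).
Viktor in UTC: 11:00-12:00, 13:30-14:30, 16:00-17:00 (add 6h to convert from UTC-6).
Callum in UTC: 08:00-11:30, 12:00-13:00, 15:00-17:30, 18:30-19:00 (add 3h to convert from UTC-3).
Mateo ∩ Gabriel: ∅.
Mateo ∩ Gabriel ∩ Hamid: ∅.
Mateo ∩ Gabriel ∩ Hamid ∩ Viktor: ∅.
Mateo ∩ Gabriel ∩ Hamid ∩ Viktor ∩ Callum: ∅.
There is no time when everyone is free.

none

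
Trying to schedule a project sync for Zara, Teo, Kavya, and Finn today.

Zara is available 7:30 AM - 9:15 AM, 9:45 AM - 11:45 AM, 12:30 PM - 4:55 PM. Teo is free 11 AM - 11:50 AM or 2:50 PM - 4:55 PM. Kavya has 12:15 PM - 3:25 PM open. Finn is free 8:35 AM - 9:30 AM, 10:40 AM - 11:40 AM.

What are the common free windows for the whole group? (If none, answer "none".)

Zara ∩ Teo: 11:00-11:45, 14:50-16:55.
Zara ∩ Teo ∩ Kavya: 14:50-15:25.
Zara ∩ Teo ∩ Kavya ∩ Finn: ∅.
There is no time when everyone is free.

none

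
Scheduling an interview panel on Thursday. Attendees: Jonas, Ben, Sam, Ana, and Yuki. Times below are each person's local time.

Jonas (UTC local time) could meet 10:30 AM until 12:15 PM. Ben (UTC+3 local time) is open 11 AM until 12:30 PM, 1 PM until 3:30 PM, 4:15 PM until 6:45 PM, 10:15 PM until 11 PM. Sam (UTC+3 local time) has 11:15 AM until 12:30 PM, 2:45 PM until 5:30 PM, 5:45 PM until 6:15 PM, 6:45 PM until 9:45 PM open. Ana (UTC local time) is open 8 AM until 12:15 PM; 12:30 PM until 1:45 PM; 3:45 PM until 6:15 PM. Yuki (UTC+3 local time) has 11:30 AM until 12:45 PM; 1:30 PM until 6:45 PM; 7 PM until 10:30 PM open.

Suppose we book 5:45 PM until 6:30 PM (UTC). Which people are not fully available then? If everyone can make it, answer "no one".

Ana, Ben, Jonas

Jonas in UTC: 10:30-12:15.
Ben in UTC: 08:00-09:30, 10:00-12:30, 13:15-15:45, 19:15-20:00 (subtract 3h to convert from UTC+3).
Sam in UTC: 08:15-09:30, 11:45-14:30, 14:45-15:15, 15:45-18:45 (subtract 3h to convert from UTC+3).
Ana in UTC: 08:00-12:15, 12:30-13:45, 15:45-18:15.
Yuki in UTC: 08:30-09:45, 10:30-15:45, 16:00-19:30 (subtract 3h to convert from UTC+3).
Jonas: not fully free for 17:45-18:30. Ben: not fully free for 17:45-18:30. Sam: free for 17:45-18:30. Ana: not fully free for 17:45-18:30. Yuki: free for 17:45-18:30.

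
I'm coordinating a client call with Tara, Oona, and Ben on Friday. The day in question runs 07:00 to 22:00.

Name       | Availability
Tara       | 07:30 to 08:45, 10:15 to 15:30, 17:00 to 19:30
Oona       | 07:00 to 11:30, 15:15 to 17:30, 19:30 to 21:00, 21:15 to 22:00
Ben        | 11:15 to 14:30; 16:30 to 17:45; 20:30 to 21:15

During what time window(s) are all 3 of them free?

11:15-11:30, 17:00-17:30

Tara ∩ Oona: 07:30-08:45, 10:15-11:30, 15:15-15:30, 17:00-17:30.
Tara ∩ Oona ∩ Ben: 11:15-11:30, 17:00-17:30.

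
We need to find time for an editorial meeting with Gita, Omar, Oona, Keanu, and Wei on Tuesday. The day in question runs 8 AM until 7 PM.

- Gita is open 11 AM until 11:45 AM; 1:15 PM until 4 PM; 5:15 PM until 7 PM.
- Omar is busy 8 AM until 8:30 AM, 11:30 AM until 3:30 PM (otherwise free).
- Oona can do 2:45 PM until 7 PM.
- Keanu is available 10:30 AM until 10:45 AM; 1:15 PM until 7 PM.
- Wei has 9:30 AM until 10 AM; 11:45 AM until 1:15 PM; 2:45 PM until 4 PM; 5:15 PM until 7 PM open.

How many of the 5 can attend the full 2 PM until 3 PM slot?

Gita free: 11:00-11:45, 13:15-16:00, 17:15-19:00.
Omar free: 08:30-11:30, 15:30-19:00 (invert busy blocks within the working day).
Oona free: 14:45-19:00.
Keanu free: 10:30-10:45, 13:15-19:00.
Wei free: 09:30-10:00, 11:45-13:15, 14:45-16:00, 17:15-19:00.
Gita and Keanu can make the full 14:00-15:00 slot — that's 2.

2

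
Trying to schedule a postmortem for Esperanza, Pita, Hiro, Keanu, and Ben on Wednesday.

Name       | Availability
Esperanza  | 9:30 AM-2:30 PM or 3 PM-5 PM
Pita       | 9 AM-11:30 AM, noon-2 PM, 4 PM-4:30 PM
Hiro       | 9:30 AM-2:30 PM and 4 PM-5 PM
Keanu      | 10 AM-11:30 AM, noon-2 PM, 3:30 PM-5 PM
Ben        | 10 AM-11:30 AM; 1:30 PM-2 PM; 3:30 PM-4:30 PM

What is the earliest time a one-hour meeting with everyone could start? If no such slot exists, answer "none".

Esperanza ∩ Pita: 09:30-11:30, 12:00-14:00, 16:00-16:30.
Esperanza ∩ Pita ∩ Hiro: 09:30-11:30, 12:00-14:00, 16:00-16:30.
Esperanza ∩ Pita ∩ Hiro ∩ Keanu: 10:00-11:30, 12:00-14:00, 16:00-16:30.
Esperanza ∩ Pita ∩ Hiro ∩ Keanu ∩ Ben: 10:00-11:30, 13:30-14:00, 16:00-16:30.
Those are the intersection windows.
The first common window of at least 60 minutes is 10:00-11:30, so the earliest start is 10:00.

10:00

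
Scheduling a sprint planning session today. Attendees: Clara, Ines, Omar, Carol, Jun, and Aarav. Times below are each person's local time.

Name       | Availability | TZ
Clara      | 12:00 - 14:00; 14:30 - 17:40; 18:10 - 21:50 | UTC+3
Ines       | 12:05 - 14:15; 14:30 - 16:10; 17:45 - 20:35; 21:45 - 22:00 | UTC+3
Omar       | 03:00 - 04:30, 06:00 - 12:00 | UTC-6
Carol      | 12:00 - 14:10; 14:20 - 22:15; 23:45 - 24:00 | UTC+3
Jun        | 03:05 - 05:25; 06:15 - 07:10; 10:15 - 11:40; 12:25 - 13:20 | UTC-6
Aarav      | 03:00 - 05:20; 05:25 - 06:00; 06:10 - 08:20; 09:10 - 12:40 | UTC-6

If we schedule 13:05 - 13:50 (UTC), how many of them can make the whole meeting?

Clara in UTC: 09:00-11:00, 11:30-14:40, 15:10-18:50 (subtract 3h to convert from UTC+3).
Ines in UTC: 09:05-11:15, 11:30-13:10, 14:45-17:35, 18:45-19:00 (subtract 3h to convert from UTC+3).
Omar in UTC: 09:00-10:30, 12:00-18:00 (add 6h to convert from UTC-6).
Carol in UTC: 09:00-11:10, 11:20-19:15, 20:45-21:00 (subtract 3h to convert from UTC+3).
Jun in UTC: 09:05-11:25, 12:15-13:10, 16:15-17:40, 18:25-19:20 (add 6h to convert from UTC-6).
Aarav in UTC: 09:00-11:20, 11:25-12:00, 12:10-14:20, 15:10-18:40 (add 6h to convert from UTC-6).
Clara, Omar, Carol, and Aarav can make the full 13:05-13:50 slot — that's 4.

4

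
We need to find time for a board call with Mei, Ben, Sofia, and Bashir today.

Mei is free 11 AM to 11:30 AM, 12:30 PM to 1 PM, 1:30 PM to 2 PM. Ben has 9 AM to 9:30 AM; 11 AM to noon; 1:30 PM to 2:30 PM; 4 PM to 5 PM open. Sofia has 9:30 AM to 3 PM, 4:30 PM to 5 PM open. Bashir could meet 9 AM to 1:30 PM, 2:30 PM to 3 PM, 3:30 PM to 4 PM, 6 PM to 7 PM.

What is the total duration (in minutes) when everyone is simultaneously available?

Mei ∩ Ben: 11:00-11:30, 13:30-14:00.
Mei ∩ Ben ∩ Sofia: 11:00-11:30, 13:30-14:00.
Mei ∩ Ben ∩ Sofia ∩ Bashir: 11:00-11:30.
That's a single block of 30 minutes.

30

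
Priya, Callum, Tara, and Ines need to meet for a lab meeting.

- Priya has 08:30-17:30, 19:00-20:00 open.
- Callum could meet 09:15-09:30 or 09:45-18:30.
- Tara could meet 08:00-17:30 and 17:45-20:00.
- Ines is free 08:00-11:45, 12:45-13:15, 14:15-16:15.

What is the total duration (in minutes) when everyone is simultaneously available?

285

Priya ∩ Callum: 09:15-09:30, 09:45-17:30.
Priya ∩ Callum ∩ Tara: 09:15-09:30, 09:45-17:30.
Priya ∩ Callum ∩ Tara ∩ Ines: 09:15-09:30, 09:45-11:45, 12:45-13:15, 14:15-16:15.
Summing the common windows: 15 + 120 + 30 + 120 = 285 minutes.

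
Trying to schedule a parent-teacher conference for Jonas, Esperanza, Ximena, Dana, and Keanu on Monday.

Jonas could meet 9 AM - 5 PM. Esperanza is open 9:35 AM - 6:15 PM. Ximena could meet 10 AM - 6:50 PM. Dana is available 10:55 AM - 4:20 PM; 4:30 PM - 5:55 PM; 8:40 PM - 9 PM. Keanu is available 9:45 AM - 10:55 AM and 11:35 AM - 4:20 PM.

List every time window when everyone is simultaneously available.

Jonas ∩ Esperanza: 09:35-17:00.
Jonas ∩ Esperanza ∩ Ximena: 10:00-17:00.
Jonas ∩ Esperanza ∩ Ximena ∩ Dana: 10:55-16:20, 16:30-17:00.
Jonas ∩ Esperanza ∩ Ximena ∩ Dana ∩ Keanu: 11:35-16:20.

11:35-16:20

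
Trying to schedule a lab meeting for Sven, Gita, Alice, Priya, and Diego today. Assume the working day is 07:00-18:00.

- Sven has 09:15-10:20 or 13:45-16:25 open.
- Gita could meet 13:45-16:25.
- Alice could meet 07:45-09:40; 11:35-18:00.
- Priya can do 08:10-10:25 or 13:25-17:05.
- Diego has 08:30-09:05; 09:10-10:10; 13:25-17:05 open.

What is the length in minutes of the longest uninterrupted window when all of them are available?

160

Sven ∩ Gita: 13:45-16:25.
Sven ∩ Gita ∩ Alice: 13:45-16:25.
Sven ∩ Gita ∩ Alice ∩ Priya: 13:45-16:25.
Sven ∩ Gita ∩ Alice ∩ Priya ∩ Diego: 13:45-16:25.
The longest is 13:45-16:25 at 160 minutes.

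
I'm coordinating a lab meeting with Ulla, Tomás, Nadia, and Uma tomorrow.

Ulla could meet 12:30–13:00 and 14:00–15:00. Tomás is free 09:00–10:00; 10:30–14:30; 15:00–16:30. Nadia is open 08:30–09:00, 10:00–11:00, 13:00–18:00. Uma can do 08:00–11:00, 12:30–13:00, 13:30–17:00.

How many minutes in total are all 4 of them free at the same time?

30

Ulla ∩ Tomás: 12:30-13:00, 14:00-14:30.
Ulla ∩ Tomás ∩ Nadia: 14:00-14:30.
Ulla ∩ Tomás ∩ Nadia ∩ Uma: 14:00-14:30.
That's a single block of 30 minutes.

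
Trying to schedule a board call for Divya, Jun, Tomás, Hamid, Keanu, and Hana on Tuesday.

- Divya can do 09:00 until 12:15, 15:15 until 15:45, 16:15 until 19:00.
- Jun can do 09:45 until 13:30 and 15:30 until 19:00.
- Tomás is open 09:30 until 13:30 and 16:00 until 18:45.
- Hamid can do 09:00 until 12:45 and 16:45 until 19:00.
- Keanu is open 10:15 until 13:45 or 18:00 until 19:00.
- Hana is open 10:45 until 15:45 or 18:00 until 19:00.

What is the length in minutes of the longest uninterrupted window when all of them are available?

Divya ∩ Jun: 09:45-12:15, 15:30-15:45, 16:15-19:00.
Divya ∩ Jun ∩ Tomás: 09:45-12:15, 16:15-18:45.
Divya ∩ Jun ∩ Tomás ∩ Hamid: 09:45-12:15, 16:45-18:45.
Divya ∩ Jun ∩ Tomás ∩ Hamid ∩ Keanu: 10:15-12:15, 18:00-18:45.
Divya ∩ Jun ∩ Tomás ∩ Hamid ∩ Keanu ∩ Hana: 10:45-12:15, 18:00-18:45.
Those are the intersection windows.
The longest is 10:45-12:15 at 90 minutes.

90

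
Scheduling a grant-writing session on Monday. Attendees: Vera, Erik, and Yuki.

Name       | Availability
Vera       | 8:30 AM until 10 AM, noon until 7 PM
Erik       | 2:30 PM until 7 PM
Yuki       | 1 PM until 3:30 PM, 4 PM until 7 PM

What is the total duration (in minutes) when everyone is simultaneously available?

240

Vera ∩ Erik: 14:30-19:00.
Vera ∩ Erik ∩ Yuki: 14:30-15:30, 16:00-19:00.
So the common availability across everyone is 14:30-15:30, 16:00-19:00.
Summing the common windows: 60 + 180 = 240 minutes.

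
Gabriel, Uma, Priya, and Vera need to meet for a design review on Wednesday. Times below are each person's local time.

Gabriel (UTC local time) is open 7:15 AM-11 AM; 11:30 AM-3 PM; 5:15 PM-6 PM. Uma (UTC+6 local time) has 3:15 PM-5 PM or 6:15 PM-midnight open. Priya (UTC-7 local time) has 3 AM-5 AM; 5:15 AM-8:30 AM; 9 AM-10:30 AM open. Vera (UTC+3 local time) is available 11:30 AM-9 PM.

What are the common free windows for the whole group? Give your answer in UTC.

Gabriel in UTC: 07:15-11:00, 11:30-15:00, 17:15-18:00.
Uma in UTC: 09:15-11:00, 12:15-18:00 (subtract 6h to convert from UTC+6).
Priya in UTC: 10:00-12:00, 12:15-15:30, 16:00-17:30 (add 7h to convert from UTC-7).
Vera in UTC: 08:30-18:00 (subtract 3h to convert from UTC+3).
Gabriel ∩ Uma: 09:15-11:00, 12:15-15:00, 17:15-18:00.
Gabriel ∩ Uma ∩ Priya: 10:00-11:00, 12:15-15:00, 17:15-17:30.
Gabriel ∩ Uma ∩ Priya ∩ Vera: 10:00-11:00, 12:15-15:00, 17:15-17:30.

10:00-11:00, 12:15-15:00, 17:15-17:30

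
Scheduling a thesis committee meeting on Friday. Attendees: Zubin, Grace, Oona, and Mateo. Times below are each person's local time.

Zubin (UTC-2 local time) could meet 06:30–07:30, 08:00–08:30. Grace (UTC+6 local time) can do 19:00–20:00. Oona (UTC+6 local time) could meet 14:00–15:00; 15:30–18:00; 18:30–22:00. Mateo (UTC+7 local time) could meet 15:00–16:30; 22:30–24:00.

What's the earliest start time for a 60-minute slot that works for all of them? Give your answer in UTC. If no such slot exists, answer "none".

Zubin in UTC: 08:30-09:30, 10:00-10:30 (add 2h to convert from UTC-2).
Grace in UTC: 13:00-14:00 (subtract 6h to convert from UTC+6).
Oona in UTC: 08:00-09:00, 09:30-12:00, 12:30-16:00 (subtract 6h to convert from UTC+6).
Mateo in UTC: 08:00-09:30, 15:30-17:00 (subtract 7h to convert from UTC+7).
Zubin ∩ Grace: ∅.
Zubin ∩ Grace ∩ Oona: ∅.
Zubin ∩ Grace ∩ Oona ∩ Mateo: ∅.
There is no time when everyone is free.
No common window is at least 60 minutes long.

none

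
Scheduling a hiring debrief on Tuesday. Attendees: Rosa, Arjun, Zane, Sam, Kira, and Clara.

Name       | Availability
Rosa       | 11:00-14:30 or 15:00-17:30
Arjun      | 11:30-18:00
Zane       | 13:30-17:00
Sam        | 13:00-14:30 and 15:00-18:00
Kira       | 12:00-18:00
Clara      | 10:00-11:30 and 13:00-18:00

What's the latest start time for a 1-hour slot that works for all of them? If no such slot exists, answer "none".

16:00

Rosa ∩ Arjun: 11:30-14:30, 15:00-17:30.
Rosa ∩ Arjun ∩ Zane: 13:30-14:30, 15:00-17:00.
Rosa ∩ Arjun ∩ Zane ∩ Sam: 13:30-14:30, 15:00-17:00.
Rosa ∩ Arjun ∩ Zane ∩ Sam ∩ Kira: 13:30-14:30, 15:00-17:00.
Rosa ∩ Arjun ∩ Zane ∩ Sam ∩ Kira ∩ Clara: 13:30-14:30, 15:00-17:00.
The last common window of at least 60 minutes is 15:00-17:00; a 60-minute meeting can start as late as 16:00 and still end by 17:00.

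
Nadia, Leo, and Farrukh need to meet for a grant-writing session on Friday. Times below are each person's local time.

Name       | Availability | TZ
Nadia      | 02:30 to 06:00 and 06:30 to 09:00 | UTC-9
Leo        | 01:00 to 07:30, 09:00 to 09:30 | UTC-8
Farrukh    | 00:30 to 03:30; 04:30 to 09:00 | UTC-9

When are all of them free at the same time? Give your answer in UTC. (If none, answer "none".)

Nadia in UTC: 11:30-15:00, 15:30-18:00 (add 9h to convert from UTC-9).
Leo in UTC: 09:00-15:30, 17:00-17:30 (add 8h to convert from UTC-8).
Farrukh in UTC: 09:30-12:30, 13:30-18:00 (add 9h to convert from UTC-9).
Nadia ∩ Leo: 11:30-15:00, 17:00-17:30.
Nadia ∩ Leo ∩ Farrukh: 11:30-12:30, 13:30-15:00, 17:00-17:30.

11:30-12:30, 13:30-15:00, 17:00-17:30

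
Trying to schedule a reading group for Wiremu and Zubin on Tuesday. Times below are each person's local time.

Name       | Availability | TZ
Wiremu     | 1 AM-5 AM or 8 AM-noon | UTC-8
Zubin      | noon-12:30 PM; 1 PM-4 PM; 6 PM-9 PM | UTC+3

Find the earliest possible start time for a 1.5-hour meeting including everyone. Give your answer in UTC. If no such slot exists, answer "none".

10:00

Wiremu in UTC: 09:00-13:00, 16:00-20:00 (add 8h to convert from UTC-8).
Zubin in UTC: 09:00-09:30, 10:00-13:00, 15:00-18:00 (subtract 3h to convert from UTC+3).
Wiremu ∩ Zubin: 09:00-09:30, 10:00-13:00, 16:00-18:00.
The first common window of at least 90 minutes is 10:00-13:00, so the earliest start is 10:00.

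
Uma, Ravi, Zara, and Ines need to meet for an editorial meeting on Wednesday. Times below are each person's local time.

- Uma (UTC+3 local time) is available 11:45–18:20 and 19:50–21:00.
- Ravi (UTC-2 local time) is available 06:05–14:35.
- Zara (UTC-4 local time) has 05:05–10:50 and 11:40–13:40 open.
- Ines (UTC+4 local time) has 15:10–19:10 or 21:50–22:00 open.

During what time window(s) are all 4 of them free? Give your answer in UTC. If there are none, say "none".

Uma in UTC: 08:45-15:20, 16:50-18:00 (subtract 3h to convert from UTC+3).
Ravi in UTC: 08:05-16:35 (add 2h to convert from UTC-2).
Zara in UTC: 09:05-14:50, 15:40-17:40 (add 4h to convert from UTC-4).
Ines in UTC: 11:10-15:10, 17:50-18:00 (subtract 4h to convert from UTC+4).
Uma ∩ Ravi: 08:45-15:20.
Uma ∩ Ravi ∩ Zara: 09:05-14:50.
Uma ∩ Ravi ∩ Zara ∩ Ines: 11:10-14:50.

11:10-14:50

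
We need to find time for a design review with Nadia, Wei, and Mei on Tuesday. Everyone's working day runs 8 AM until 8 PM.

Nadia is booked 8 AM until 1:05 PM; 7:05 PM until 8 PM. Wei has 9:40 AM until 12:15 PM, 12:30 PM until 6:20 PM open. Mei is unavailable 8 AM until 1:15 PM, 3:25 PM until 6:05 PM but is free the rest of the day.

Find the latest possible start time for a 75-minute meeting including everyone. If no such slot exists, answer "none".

Nadia free: 13:05-19:05 (invert busy blocks within the working day).
Wei free: 09:40-12:15, 12:30-18:20.
Mei free: 13:15-15:25, 18:05-20:00 (invert busy blocks within the working day).
Nadia ∩ Wei: 13:05-18:20.
Nadia ∩ Wei ∩ Mei: 13:15-15:25, 18:05-18:20.
Those are the intersection windows.
The last common window of at least 75 minutes is 13:15-15:25; a 75-minute meeting can start as late as 14:10 and still end by 15:25.

14:10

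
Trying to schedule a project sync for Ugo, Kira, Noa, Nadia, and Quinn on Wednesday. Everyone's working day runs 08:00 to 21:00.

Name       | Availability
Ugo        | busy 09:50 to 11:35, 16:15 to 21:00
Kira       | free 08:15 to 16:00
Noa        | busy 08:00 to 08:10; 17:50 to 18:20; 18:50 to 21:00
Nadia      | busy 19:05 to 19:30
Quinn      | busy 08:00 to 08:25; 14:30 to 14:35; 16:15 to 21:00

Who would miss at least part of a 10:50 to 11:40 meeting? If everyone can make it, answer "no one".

Ugo free: 08:00-09:50, 11:35-16:15 (invert busy blocks within the working day).
Kira free: 08:15-16:00.
Noa free: 08:10-17:50, 18:20-18:50 (invert busy blocks within the working day).
Nadia free: 08:00-19:05, 19:30-21:00 (invert busy blocks within the working day).
Quinn free: 08:25-14:30, 14:35-16:15 (invert busy blocks within the working day).
Ugo: not fully free for 10:50-11:40. Kira: free for 10:50-11:40. Noa: free for 10:50-11:40. Nadia: free for 10:50-11:40. Quinn: free for 10:50-11:40.

Ugo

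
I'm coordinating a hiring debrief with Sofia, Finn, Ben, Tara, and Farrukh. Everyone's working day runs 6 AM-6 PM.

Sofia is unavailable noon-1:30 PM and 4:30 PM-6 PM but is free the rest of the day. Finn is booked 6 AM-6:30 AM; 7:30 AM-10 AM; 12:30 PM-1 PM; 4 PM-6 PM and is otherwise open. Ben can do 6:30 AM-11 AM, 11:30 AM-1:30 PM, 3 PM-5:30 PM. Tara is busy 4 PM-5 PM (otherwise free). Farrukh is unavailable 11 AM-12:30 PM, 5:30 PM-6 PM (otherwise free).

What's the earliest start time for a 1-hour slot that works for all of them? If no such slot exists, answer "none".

06:30

Sofia free: 06:00-12:00, 13:30-16:30 (invert busy blocks within the working day).
Finn free: 06:30-07:30, 10:00-12:30, 13:00-16:00 (invert busy blocks within the working day).
Ben free: 06:30-11:00, 11:30-13:30, 15:00-17:30.
Tara free: 06:00-16:00, 17:00-18:00 (invert busy blocks within the working day).
Farrukh free: 06:00-11:00, 12:30-17:30 (invert busy blocks within the working day).
Sofia ∩ Finn: 06:30-07:30, 10:00-12:00, 13:30-16:00.
Sofia ∩ Finn ∩ Ben: 06:30-07:30, 10:00-11:00, 11:30-12:00, 15:00-16:00.
Sofia ∩ Finn ∩ Ben ∩ Tara: 06:30-07:30, 10:00-11:00, 11:30-12:00, 15:00-16:00.
Sofia ∩ Finn ∩ Ben ∩ Tara ∩ Farrukh: 06:30-07:30, 10:00-11:00, 15:00-16:00.
The first common window of at least 60 minutes is 06:30-07:30, so the earliest start is 06:30.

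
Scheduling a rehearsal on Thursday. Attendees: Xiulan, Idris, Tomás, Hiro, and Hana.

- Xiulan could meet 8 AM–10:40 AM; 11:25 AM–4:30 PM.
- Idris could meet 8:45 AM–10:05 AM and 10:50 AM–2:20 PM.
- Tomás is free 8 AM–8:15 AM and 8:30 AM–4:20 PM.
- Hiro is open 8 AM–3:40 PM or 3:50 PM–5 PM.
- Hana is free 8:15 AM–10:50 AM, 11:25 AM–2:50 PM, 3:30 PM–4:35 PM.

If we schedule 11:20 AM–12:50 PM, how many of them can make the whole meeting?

Idris, Tomás, and Hiro can make the full 11:20-12:50 slot — that's 3.

3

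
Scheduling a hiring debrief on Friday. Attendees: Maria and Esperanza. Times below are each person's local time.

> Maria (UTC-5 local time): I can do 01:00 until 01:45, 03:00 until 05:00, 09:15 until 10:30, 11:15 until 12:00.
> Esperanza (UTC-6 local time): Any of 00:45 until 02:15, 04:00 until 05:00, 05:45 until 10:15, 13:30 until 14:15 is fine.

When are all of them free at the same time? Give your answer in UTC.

Maria in UTC: 06:00-06:45, 08:00-10:00, 14:15-15:30, 16:15-17:00 (add 5h to convert from UTC-5).
Esperanza in UTC: 06:45-08:15, 10:00-11:00, 11:45-16:15, 19:30-20:15 (add 6h to convert from UTC-6).
Maria ∩ Esperanza: 08:00-08:15, 14:15-15:30.
So the common availability across everyone is 08:00-08:15, 14:15-15:30.

08:00-08:15, 14:15-15:30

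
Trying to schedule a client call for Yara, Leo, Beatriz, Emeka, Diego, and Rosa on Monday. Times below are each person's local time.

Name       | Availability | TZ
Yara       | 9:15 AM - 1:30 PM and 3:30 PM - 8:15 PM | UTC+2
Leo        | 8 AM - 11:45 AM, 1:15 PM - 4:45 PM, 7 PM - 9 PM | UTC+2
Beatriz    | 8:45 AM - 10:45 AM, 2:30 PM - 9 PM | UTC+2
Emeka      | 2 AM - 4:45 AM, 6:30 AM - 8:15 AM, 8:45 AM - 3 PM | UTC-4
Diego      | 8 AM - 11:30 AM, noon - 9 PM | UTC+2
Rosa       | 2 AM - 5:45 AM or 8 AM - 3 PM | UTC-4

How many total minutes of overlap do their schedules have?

240

Yara in UTC: 07:15-11:30, 13:30-18:15 (subtract 2h to convert from UTC+2).
Leo in UTC: 06:00-09:45, 11:15-14:45, 17:00-19:00 (subtract 2h to convert from UTC+2).
Beatriz in UTC: 06:45-08:45, 12:30-19:00 (subtract 2h to convert from UTC+2).
Emeka in UTC: 06:00-08:45, 10:30-12:15, 12:45-19:00 (add 4h to convert from UTC-4).
Diego in UTC: 06:00-09:30, 10:00-19:00 (subtract 2h to convert from UTC+2).
Rosa in UTC: 06:00-09:45, 12:00-19:00 (add 4h to convert from UTC-4).
Yara ∩ Leo: 07:15-09:45, 11:15-11:30, 13:30-14:45, 17:00-18:15.
Yara ∩ Leo ∩ Beatriz: 07:15-08:45, 13:30-14:45, 17:00-18:15.
Yara ∩ Leo ∩ Beatriz ∩ Emeka: 07:15-08:45, 13:30-14:45, 17:00-18:15.
Yara ∩ Leo ∩ Beatriz ∩ Emeka ∩ Diego: 07:15-08:45, 13:30-14:45, 17:00-18:15.
Yara ∩ Leo ∩ Beatriz ∩ Emeka ∩ Diego ∩ Rosa: 07:15-08:45, 13:30-14:45, 17:00-18:15.
So the common availability across everyone is 07:15-08:45, 13:30-14:45, 17:00-18:15.
Summing the common windows: 90 + 75 + 75 = 240 minutes.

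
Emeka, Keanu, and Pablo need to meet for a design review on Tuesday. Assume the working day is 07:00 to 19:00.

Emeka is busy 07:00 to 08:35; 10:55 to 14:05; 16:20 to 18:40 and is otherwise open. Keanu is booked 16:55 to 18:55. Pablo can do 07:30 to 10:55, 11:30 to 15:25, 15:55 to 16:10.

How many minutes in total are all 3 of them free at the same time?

Emeka free: 08:35-10:55, 14:05-16:20, 18:40-19:00 (invert busy blocks within the working day).
Keanu free: 07:00-16:55, 18:55-19:00 (invert busy blocks within the working day).
Pablo free: 07:30-10:55, 11:30-15:25, 15:55-16:10.
Emeka ∩ Keanu: 08:35-10:55, 14:05-16:20, 18:55-19:00.
Emeka ∩ Keanu ∩ Pablo: 08:35-10:55, 14:05-15:25, 15:55-16:10.
Summing the common windows: 140 + 80 + 15 = 235 minutes.

235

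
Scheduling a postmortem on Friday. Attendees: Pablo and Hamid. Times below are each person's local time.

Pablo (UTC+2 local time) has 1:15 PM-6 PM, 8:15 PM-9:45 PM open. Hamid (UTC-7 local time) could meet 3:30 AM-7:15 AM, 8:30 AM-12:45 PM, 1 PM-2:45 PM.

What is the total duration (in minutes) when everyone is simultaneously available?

300

Pablo in UTC: 11:15-16:00, 18:15-19:45 (subtract 2h to convert from UTC+2).
Hamid in UTC: 10:30-14:15, 15:30-19:45, 20:00-21:45 (add 7h to convert from UTC-7).
Pablo ∩ Hamid: 11:15-14:15, 15:30-16:00, 18:15-19:45.
So the common availability across everyone is 11:15-14:15, 15:30-16:00, 18:15-19:45.
Summing the common windows: 180 + 30 + 90 = 300 minutes.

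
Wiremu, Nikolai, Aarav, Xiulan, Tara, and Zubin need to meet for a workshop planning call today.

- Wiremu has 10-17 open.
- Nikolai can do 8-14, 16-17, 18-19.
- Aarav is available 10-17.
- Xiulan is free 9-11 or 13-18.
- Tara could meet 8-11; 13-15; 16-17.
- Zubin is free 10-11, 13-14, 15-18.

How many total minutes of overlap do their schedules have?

180

Wiremu ∩ Nikolai: 10:00-14:00, 16:00-17:00.
Wiremu ∩ Nikolai ∩ Aarav: 10:00-14:00, 16:00-17:00.
Wiremu ∩ Nikolai ∩ Aarav ∩ Xiulan: 10:00-11:00, 13:00-14:00, 16:00-17:00.
Wiremu ∩ Nikolai ∩ Aarav ∩ Xiulan ∩ Tara: 10:00-11:00, 13:00-14:00, 16:00-17:00.
Wiremu ∩ Nikolai ∩ Aarav ∩ Xiulan ∩ Tara ∩ Zubin: 10:00-11:00, 13:00-14:00, 16:00-17:00.
Summing the common windows: 60 + 60 + 60 = 180 minutes.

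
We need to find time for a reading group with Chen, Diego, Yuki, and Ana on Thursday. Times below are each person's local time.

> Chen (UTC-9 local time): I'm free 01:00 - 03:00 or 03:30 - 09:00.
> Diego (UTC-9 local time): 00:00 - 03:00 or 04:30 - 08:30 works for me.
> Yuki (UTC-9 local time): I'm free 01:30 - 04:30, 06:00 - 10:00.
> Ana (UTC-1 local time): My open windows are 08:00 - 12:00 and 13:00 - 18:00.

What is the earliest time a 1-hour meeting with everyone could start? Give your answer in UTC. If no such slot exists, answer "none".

Chen in UTC: 10:00-12:00, 12:30-18:00 (add 9h to convert from UTC-9).
Diego in UTC: 09:00-12:00, 13:30-17:30 (add 9h to convert from UTC-9).
Yuki in UTC: 10:30-13:30, 15:00-19:00 (add 9h to convert from UTC-9).
Ana in UTC: 09:00-13:00, 14:00-19:00 (add 1h to convert from UTC-1).
Chen ∩ Diego: 10:00-12:00, 13:30-17:30.
Chen ∩ Diego ∩ Yuki: 10:30-12:00, 15:00-17:30.
Chen ∩ Diego ∩ Yuki ∩ Ana: 10:30-12:00, 15:00-17:30.
The first common window of at least 60 minutes is 10:30-12:00, so the earliest start is 10:30.

10:30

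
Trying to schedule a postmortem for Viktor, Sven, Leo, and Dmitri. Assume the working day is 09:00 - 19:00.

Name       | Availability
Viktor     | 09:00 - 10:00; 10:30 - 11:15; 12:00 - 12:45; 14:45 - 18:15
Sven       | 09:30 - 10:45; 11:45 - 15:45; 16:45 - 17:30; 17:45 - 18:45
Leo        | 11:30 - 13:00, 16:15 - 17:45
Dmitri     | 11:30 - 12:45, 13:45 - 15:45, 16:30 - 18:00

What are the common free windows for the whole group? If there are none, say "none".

Viktor ∩ Sven: 09:30-10:00, 10:30-10:45, 12:00-12:45, 14:45-15:45, 16:45-17:30, 17:45-18:15.
Viktor ∩ Sven ∩ Leo: 12:00-12:45, 16:45-17:30.
Viktor ∩ Sven ∩ Leo ∩ Dmitri: 12:00-12:45, 16:45-17:30.

12:00-12:45, 16:45-17:30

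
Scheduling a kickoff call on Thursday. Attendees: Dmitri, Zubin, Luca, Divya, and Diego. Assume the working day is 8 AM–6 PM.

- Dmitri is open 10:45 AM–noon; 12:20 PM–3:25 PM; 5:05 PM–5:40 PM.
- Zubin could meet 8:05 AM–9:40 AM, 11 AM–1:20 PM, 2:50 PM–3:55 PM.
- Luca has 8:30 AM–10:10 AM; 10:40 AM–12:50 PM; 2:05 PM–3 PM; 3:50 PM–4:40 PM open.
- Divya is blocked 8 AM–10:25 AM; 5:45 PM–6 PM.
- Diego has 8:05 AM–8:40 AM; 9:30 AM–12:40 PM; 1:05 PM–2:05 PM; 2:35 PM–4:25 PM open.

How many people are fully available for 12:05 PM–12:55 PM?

Dmitri free: 10:45-12:00, 12:20-15:25, 17:05-17:40.
Zubin free: 08:05-09:40, 11:00-13:20, 14:50-15:55.
Luca free: 08:30-10:10, 10:40-12:50, 14:05-15:00, 15:50-16:40.
Divya free: 10:25-17:45 (invert busy blocks within the working day).
Diego free: 08:05-08:40, 09:30-12:40, 13:05-14:05, 14:35-16:25.
Zubin and Divya can make the full 12:05-12:55 slot — that's 2.

2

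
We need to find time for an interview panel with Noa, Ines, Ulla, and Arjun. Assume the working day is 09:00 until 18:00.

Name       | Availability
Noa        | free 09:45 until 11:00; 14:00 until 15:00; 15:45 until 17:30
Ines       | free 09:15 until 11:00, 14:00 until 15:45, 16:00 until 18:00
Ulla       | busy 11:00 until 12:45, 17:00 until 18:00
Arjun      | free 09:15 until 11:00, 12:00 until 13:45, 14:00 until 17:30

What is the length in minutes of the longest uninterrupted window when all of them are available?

Noa free: 09:45-11:00, 14:00-15:00, 15:45-17:30.
Ines free: 09:15-11:00, 14:00-15:45, 16:00-18:00.
Ulla free: 09:00-11:00, 12:45-17:00 (invert busy blocks within the working day).
Arjun free: 09:15-11:00, 12:00-13:45, 14:00-17:30.
Noa ∩ Ines: 09:45-11:00, 14:00-15:00, 16:00-17:30.
Noa ∩ Ines ∩ Ulla: 09:45-11:00, 14:00-15:00, 16:00-17:00.
Noa ∩ Ines ∩ Ulla ∩ Arjun: 09:45-11:00, 14:00-15:00, 16:00-17:00.
Those are the intersection windows.
The longest is 09:45-11:00 at 75 minutes.

75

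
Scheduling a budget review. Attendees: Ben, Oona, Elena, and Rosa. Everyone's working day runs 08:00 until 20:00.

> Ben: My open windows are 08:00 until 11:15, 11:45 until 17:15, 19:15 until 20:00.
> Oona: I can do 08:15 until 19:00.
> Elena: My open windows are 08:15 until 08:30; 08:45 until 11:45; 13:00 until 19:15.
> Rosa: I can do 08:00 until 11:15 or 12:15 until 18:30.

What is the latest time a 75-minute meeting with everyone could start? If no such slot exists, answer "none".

16:00

Ben ∩ Oona: 08:15-11:15, 11:45-17:15.
Ben ∩ Oona ∩ Elena: 08:15-08:30, 08:45-11:15, 13:00-17:15.
Ben ∩ Oona ∩ Elena ∩ Rosa: 08:15-08:30, 08:45-11:15, 13:00-17:15.
Those are the intersection windows.
The last common window of at least 75 minutes is 13:00-17:15; a 75-minute meeting can start as late as 16:00 and still end by 17:15.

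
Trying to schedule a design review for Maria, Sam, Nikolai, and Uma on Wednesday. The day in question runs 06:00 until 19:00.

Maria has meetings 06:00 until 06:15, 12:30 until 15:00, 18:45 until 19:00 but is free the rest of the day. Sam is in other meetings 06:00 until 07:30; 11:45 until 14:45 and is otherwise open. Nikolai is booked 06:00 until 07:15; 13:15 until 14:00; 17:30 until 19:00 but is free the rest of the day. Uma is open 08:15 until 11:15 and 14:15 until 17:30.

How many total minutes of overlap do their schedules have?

Maria free: 06:15-12:30, 15:00-18:45 (invert busy blocks within the working day).
Sam free: 07:30-11:45, 14:45-19:00 (invert busy blocks within the working day).
Nikolai free: 07:15-13:15, 14:00-17:30 (invert busy blocks within the working day).
Uma free: 08:15-11:15, 14:15-17:30.
Maria ∩ Sam: 07:30-11:45, 15:00-18:45.
Maria ∩ Sam ∩ Nikolai: 07:30-11:45, 15:00-17:30.
Maria ∩ Sam ∩ Nikolai ∩ Uma: 08:15-11:15, 15:00-17:30.
So the common availability across everyone is 08:15-11:15, 15:00-17:30.
Summing the common windows: 180 + 150 = 330 minutes.

330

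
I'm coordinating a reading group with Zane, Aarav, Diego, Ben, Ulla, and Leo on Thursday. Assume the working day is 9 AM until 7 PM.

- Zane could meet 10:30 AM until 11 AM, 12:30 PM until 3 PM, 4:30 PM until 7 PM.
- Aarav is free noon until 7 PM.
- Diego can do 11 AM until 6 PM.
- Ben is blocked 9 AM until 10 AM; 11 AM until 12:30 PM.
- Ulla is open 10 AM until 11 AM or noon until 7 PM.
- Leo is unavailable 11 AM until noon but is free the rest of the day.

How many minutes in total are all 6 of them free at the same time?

240

Zane free: 10:30-11:00, 12:30-15:00, 16:30-19:00.
Aarav free: 12:00-19:00.
Diego free: 11:00-18:00.
Ben free: 10:00-11:00, 12:30-19:00 (invert busy blocks within the working day).
Ulla free: 10:00-11:00, 12:00-19:00.
Leo free: 09:00-11:00, 12:00-19:00 (invert busy blocks within the working day).
Zane ∩ Aarav: 12:30-15:00, 16:30-19:00.
Zane ∩ Aarav ∩ Diego: 12:30-15:00, 16:30-18:00.
Zane ∩ Aarav ∩ Diego ∩ Ben: 12:30-15:00, 16:30-18:00.
Zane ∩ Aarav ∩ Diego ∩ Ben ∩ Ulla: 12:30-15:00, 16:30-18:00.
Zane ∩ Aarav ∩ Diego ∩ Ben ∩ Ulla ∩ Leo: 12:30-15:00, 16:30-18:00.
Summing the common windows: 150 + 90 = 240 minutes.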